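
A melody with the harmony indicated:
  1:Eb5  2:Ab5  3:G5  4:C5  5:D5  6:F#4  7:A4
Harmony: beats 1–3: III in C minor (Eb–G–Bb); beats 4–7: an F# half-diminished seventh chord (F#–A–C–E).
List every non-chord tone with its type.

The harmony at that moment is Eb major triad (Eb, G, Bb); Ab5 is not a chord tone.
It is approached by leap up from Eb5 and left by step down to G5.
Leap in, step out — an appoggiatura.
The harmony at that moment is F# half-diminished seventh chord (F#, A, C, E); D5 is not a chord tone.
It is approached by step up from C5 and left by leap down to F#4.
Step in, leap out — an escape tone.

Ab5 (beat 2) — appoggiatura; D5 (beat 5) — escape tone.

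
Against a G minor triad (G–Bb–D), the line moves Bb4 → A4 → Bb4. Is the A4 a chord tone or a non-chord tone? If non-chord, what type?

Non-chord tone — a neighbor tone.

The harmony at that moment is G minor triad (G, Bb, D); A4 is not a chord tone.
It is approached by step down from Bb4 and left by step up to Bb4.
Step away and step back to the same note — a neighbor tone (lower neighbor).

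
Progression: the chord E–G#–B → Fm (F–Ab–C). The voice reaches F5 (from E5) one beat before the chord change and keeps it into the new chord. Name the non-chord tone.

F5 is an anticipation.

The harmony at that moment is E major triad (E, G#, B); F5 is not a chord tone.
It is approached by step up from E5 and then sustained as the same pitch into the next harmony.
Arriving early and becoming a chord tone when the harmony changes — an anticipation.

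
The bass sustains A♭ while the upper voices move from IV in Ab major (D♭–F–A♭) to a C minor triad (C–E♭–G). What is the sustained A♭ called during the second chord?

Pedal tone (pedal point).

The harmony at that moment is C minor triad (C, E♭, G); A♭ is not a chord tone.
It is held over (the same pitch as the preceding A♭) and then sustained as the same pitch into the next harmony.
Sustained through a change of harmony — a pedal tone.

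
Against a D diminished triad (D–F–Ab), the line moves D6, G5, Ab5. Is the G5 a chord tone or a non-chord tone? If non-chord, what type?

The harmony at that moment is D diminished triad (D, F, Ab); G5 is not a chord tone.
It is approached by leap down from D6 and left by step up to Ab5.
Leap in, step out — an appoggiatura.

Non-chord tone — an appoggiatura.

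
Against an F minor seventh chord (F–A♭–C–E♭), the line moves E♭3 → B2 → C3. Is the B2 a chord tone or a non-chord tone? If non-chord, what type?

The harmony at that moment is F minor seventh chord (F, A♭, C, E♭); B2 is not a chord tone.
It is approached by leap down from E♭3 and left by step up to C3.
Leap in, step out — an appoggiatura.

Non-chord tone — an appoggiatura.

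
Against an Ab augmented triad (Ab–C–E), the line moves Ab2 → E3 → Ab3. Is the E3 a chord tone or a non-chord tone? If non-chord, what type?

Chord tone (the fifth of Ab augmented triad).

Ab augmented triad contains Ab, C, E; E is the fifth, so it is a chord tone.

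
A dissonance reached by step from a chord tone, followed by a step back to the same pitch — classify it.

Neighbor tone.

Approach: by step. Departure: by step in the opposite direction, back to the starting pitch.
Stepwise on both sides but reversing to return to the same chord tone — a neighbor tone. (Had it continued onward in the same direction it would be a passing tone instead.)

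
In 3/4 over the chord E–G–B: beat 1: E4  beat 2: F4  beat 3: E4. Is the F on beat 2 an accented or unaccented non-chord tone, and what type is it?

The harmony at that moment is E minor triad (E, G, B); F4 is not a chord tone.
It is approached by step up from E4 and left by step down to E4.
Step away and step back to the same note — a neighbor tone (upper neighbor).
It falls on a weak beat, so it is unaccented.

Unaccented neighbor tone.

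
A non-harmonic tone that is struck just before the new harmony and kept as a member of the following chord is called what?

Anticipation.

Approach: ahead of the chord change (typically by step), so it is dissonant against the current harmony. Departure: none — the same pitch is restated or held and is a chord tone of the new harmony.
Dissonant first, consonant once the harmony catches up: the note simply arrives early — an anticipation. (The reverse timing, consonant first and dissonant after the change, would be a suspension or retardation.)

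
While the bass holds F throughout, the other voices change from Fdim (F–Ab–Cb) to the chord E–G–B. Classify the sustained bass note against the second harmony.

The harmony at that moment is E minor triad (E, G, B); F is not a chord tone.
It is held over (the same pitch as the preceding F) and then sustained as the same pitch into the next harmony.
Sustained through a change of harmony — a pedal tone.

Pedal tone (pedal point).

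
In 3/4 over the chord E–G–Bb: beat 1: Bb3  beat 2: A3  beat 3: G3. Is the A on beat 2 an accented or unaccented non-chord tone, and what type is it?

The harmony at that moment is E diminished triad (E, G, Bb); A3 is not a chord tone.
It is approached by step down from Bb3 and left by step down to G3.
Step in, step out in the same direction — a passing tone.
It falls on a weak beat, so it is unaccented.

Unaccented passing tone.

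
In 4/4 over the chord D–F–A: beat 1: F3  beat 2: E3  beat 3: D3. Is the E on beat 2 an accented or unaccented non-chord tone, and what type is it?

Unaccented passing tone.

The harmony at that moment is D minor triad (D, F, A); E3 is not a chord tone.
It is approached by step down from F3 and left by step down to D3.
Step in, step out in the same direction — a passing tone.
It falls on a weak beat, so it is unaccented.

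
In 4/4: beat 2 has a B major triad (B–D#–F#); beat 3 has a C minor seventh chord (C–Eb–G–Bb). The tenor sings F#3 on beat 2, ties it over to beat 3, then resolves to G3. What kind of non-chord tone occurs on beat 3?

Retardation.

The harmony at that moment is C minor seventh chord (C, Eb, G, Bb); F#3 is not a chord tone.
It is held over (the same pitch as the preceding F#3) and left by step up to G3.
Held over from the previous chord and resolving up by step — a retardation.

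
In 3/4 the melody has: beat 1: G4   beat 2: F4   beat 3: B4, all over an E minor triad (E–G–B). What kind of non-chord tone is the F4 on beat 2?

The harmony at that moment is E minor triad (E, G, B); F4 is not a chord tone.
It is approached by step down from G4 and left by leap up to B4.
Step in, leap out, on a weak beat — an escape tone.

Escape tone.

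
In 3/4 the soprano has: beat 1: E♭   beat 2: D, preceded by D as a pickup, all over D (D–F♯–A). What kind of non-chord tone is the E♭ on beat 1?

The harmony at that moment is D major triad (D, F♯, A); E♭ is not a chord tone.
It is approached by step up from D and left by step down to D.
Step away and step back to the same note — a neighbor tone (upper neighbor).

Upper neighbor tone.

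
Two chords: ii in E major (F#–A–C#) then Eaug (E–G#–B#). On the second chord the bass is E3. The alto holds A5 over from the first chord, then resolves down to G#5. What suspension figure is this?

At the second chord the bass is E3. The suspended A5 lies a fourth above the bass; after resolving down by step to G#5, the interval above the bass becomes a third.
Suspension figures are named by those two intervals: 4–3.

4–3 suspension.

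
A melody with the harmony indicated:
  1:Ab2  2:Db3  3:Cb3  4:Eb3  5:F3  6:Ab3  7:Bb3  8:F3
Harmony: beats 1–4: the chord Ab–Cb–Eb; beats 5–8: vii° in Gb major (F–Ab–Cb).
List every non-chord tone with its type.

Db3 (beat 2) — appoggiatura; Bb3 (beat 7) — escape tone.

The harmony at that moment is Ab minor triad (Ab, Cb, Eb); Db3 is not a chord tone.
It is approached by leap up from Ab2 and left by step down to Cb3.
Leap in, step out — an appoggiatura.
The harmony at that moment is F diminished triad (F, Ab, Cb); Bb3 is not a chord tone.
It is approached by step up from Ab3 and left by leap down to F3.
Step in, leap out — an escape tone.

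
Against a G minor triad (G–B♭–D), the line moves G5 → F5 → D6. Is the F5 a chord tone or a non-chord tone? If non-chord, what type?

The harmony at that moment is G minor triad (G, B♭, D); F5 is not a chord tone.
It is approached by step down from G5 and left by leap up to D6.
Step in, leap out — an escape tone.

Non-chord tone — an escape tone.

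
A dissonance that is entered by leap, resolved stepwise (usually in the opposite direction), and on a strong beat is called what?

Appoggiatura.

Approach: by leap. Departure: by step. Metric position: strong.
Leap in, step out, in a metrically strong position — an appoggiatura. (It is the mirror image of the escape tone, which steps in and leaps out from a weak position.)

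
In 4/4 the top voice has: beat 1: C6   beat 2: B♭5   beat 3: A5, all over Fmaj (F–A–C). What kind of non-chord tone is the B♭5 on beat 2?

Passing tone.

The harmony at that moment is F major triad (F, A, C); B♭5 is not a chord tone.
It is approached by step down from C6 and left by step down to A5.
Step in, step out in the same direction — a passing tone.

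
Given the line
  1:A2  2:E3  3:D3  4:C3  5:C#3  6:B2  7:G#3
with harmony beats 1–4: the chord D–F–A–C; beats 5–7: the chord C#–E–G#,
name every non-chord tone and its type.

E3 (beat 2) — appoggiatura; B2 (beat 6) — escape tone.

The harmony at that moment is D minor seventh chord (D, F, A, C); E3 is not a chord tone.
It is approached by leap up from A2 and left by step down to D3.
Leap in, step out — an appoggiatura.
The harmony at that moment is C# minor triad (C#, E, G#); B2 is not a chord tone.
It is approached by step down from C#3 and left by leap up to G#3.
Step in, leap out — an escape tone.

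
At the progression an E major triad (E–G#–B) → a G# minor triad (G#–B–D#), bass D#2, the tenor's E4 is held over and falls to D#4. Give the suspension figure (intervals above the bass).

At the second chord the bass is D#2. The suspended E4 lies a ninth above the bass; after resolving down by step to D#4, the interval above the bass becomes an octave.
Suspension figures are named by those two intervals: 9–8.

9–8 suspension.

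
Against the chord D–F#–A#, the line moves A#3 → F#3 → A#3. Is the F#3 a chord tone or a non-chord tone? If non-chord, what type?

D augmented triad contains D, F#, A#; F# is the third, so it is a chord tone.

Chord tone (the third of D augmented triad).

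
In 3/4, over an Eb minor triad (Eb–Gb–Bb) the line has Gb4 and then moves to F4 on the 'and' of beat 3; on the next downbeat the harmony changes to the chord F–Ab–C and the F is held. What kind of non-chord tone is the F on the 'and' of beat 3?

Anticipation.

The harmony at that moment is Eb minor triad (Eb, Gb, Bb); F4 is not a chord tone.
It is approached by step down from Gb4 and then sustained as the same pitch into the next harmony.
Arriving early and becoming a chord tone when the harmony changes — an anticipation.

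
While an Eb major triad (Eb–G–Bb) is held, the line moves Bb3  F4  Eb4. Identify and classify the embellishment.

The harmony at that moment is Eb major triad (Eb, G, Bb); F4 is not a chord tone.
It is approached by leap up from Bb3 and left by step down to Eb4.
Leap in, step out — an appoggiatura.

F4 is an appoggiatura.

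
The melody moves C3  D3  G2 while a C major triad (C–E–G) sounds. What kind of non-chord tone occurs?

The harmony at that moment is C major triad (C, E, G); D3 is not a chord tone.
It is approached by step up from C3 and left by leap down to G2.
Step in, leap out — an escape tone.

D3 is an escape tone.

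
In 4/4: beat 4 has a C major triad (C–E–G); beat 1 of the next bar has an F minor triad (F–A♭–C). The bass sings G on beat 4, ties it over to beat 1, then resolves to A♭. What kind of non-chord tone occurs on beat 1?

The harmony at that moment is F minor triad (F, A♭, C); G is not a chord tone.
It is held over (the same pitch as the preceding G) and left by step up to A♭.
Held over from the previous chord and resolving up by step — a retardation.

Retardation.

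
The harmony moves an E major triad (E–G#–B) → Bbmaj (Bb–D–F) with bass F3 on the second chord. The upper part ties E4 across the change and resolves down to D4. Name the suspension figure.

7–6 suspension.

At the second chord the bass is F3. The suspended E4 lies a seventh above the bass; after resolving down by step to D4, the interval above the bass becomes a sixth.
Suspension figures are named by those two intervals: 7–6.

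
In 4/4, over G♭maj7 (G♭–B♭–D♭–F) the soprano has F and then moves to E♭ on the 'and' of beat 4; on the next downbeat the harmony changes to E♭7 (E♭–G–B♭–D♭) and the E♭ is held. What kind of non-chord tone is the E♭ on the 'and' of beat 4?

Anticipation.

The harmony at that moment is G♭ major seventh chord (G♭, B♭, D♭, F); E♭ is not a chord tone.
It is approached by step down from F and then sustained as the same pitch into the next harmony.
Arriving early and becoming a chord tone when the harmony changes — an anticipation.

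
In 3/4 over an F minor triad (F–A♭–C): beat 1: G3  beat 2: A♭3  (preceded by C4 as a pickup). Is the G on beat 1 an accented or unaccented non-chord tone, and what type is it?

Accented appoggiatura.

The harmony at that moment is F minor triad (F, A♭, C); G3 is not a chord tone.
It is approached by leap down from C4 and left by step up to A♭3.
Leap in, step out — an appoggiatura.
It falls on the downbeat, so it is accented.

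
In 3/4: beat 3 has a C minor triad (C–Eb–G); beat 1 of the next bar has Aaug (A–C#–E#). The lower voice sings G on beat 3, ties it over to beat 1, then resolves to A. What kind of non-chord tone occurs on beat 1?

Retardation.

The harmony at that moment is A augmented triad (A, C#, E#); G is not a chord tone.
It is held over (the same pitch as the preceding G) and left by step up to A.
Held over from the previous chord and resolving up by step — a retardation.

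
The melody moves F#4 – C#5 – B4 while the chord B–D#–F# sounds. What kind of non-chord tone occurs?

C#5 is an appoggiatura.

The harmony at that moment is B major triad (B, D#, F#); C#5 is not a chord tone.
It is approached by leap up from F#4 and left by step down to B4.
Leap in, step out — an appoggiatura.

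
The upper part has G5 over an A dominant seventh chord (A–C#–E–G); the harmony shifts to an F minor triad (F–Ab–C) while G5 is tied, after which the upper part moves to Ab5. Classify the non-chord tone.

G5 is a retardation.

The harmony at that moment is F minor triad (F, Ab, C); G5 is not a chord tone.
It is held over (the same pitch as the preceding G5) and left by step up to Ab5.
Held over from the previous chord and resolving up by step — a retardation.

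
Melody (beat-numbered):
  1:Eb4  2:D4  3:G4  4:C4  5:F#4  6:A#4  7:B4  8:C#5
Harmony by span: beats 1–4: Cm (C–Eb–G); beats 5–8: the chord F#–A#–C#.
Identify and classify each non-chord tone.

D4 (beat 2) — escape tone; B4 (beat 7) — passing tone.

The harmony at that moment is C minor triad (C, Eb, G); D4 is not a chord tone.
It is approached by step down from Eb4 and left by leap up to G4.
Step in, leap out — an escape tone.
The harmony at that moment is F# major triad (F#, A#, C#); B4 is not a chord tone.
It is approached by step up from A#4 and left by step up to C#5.
Step in, step out in the same direction — a passing tone.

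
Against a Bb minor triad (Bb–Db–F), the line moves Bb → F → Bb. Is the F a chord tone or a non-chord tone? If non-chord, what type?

Bb minor triad contains Bb, Db, F; F is the fifth, so it is a chord tone.

Chord tone (the fifth of Bb minor triad).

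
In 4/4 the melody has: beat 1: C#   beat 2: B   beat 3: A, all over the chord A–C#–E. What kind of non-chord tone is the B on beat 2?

The harmony at that moment is A major triad (A, C#, E); B is not a chord tone.
It is approached by step down from C# and left by step down to A.
Step in, step out in the same direction — a passing tone.

Passing tone.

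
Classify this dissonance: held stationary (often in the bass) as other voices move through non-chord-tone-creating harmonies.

Pedal tone.

Approach: none. Departure: none — a single pitch is sustained while the chords change around it, passing through harmonies that do not contain it.
No melodic motion at all; the dissonance is created entirely by the moving harmonies against the stationary note — a pedal tone (pedal point).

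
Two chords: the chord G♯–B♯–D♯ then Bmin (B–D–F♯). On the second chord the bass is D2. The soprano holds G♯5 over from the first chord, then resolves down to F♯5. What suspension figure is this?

At the second chord the bass is D2. The suspended G♯5 lies a fourth above the bass; after resolving down by step to F♯5, the interval above the bass becomes a third.
Suspension figures are named by those two intervals: 4–3.

4–3 suspension.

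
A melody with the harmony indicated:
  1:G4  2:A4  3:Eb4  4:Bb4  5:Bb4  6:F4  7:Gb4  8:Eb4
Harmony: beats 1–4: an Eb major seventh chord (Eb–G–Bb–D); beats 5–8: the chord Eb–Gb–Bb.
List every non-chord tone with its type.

A4 (beat 2) — escape tone; F4 (beat 6) — appoggiatura.

The harmony at that moment is Eb major seventh chord (Eb, G, Bb, D); A4 is not a chord tone.
It is approached by step up from G4 and left by leap down to Eb4.
Step in, leap out — an escape tone.
The harmony at that moment is Eb minor triad (Eb, Gb, Bb); F4 is not a chord tone.
It is approached by leap down from Bb4 and left by step up to Gb4.
Leap in, step out — an appoggiatura.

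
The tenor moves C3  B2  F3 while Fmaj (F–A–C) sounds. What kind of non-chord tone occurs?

B2 is an escape tone.

The harmony at that moment is F major triad (F, A, C); B2 is not a chord tone.
It is approached by step down from C3 and left by leap up to F3.
Step in, leap out — an escape tone.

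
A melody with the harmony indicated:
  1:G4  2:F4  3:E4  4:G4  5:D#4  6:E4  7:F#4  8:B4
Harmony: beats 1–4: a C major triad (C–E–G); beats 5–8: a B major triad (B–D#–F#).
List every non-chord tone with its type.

The harmony at that moment is C major triad (C, E, G); F4 is not a chord tone.
It is approached by step down from G4 and left by step down to E4.
Step in, step out in the same direction — a passing tone.
The harmony at that moment is B major triad (B, D#, F#); E4 is not a chord tone.
It is approached by step up from D#4 and left by step up to F#4.
Step in, step out in the same direction — a passing tone.

F4 (beat 2) — passing tone; E4 (beat 6) — passing tone.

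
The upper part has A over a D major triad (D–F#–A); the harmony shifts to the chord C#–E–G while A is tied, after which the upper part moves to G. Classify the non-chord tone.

A is a suspension.

The harmony at that moment is C# diminished triad (C#, E, G); A is not a chord tone.
It is held over (the same pitch as the preceding A) and left by step down to G.
Held over from the previous chord and resolving down by step — a suspension.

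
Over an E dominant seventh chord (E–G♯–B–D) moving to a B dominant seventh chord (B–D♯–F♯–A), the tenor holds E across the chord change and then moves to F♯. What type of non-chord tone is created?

The harmony at that moment is B dominant seventh chord (B, D♯, F♯, A); E is not a chord tone.
It is held over (the same pitch as the preceding E) and left by step up to F♯.
Held over from the previous chord and resolving up by step — a retardation.

E is a retardation.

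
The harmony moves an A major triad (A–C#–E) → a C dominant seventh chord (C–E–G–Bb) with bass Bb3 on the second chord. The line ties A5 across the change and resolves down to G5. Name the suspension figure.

At the second chord the bass is Bb3. The suspended A5 lies a seventh above the bass; after resolving down by step to G5, the interval above the bass becomes a sixth.
Suspension figures are named by those two intervals: 7–6.

7–6 suspension.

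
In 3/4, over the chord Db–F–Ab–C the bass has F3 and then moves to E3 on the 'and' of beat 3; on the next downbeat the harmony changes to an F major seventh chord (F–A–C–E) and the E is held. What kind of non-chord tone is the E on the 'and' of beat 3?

Anticipation.

The harmony at that moment is Db major seventh chord (Db, F, Ab, C); E3 is not a chord tone.
It is approached by step down from F3 and then sustained as the same pitch into the next harmony.
Arriving early and becoming a chord tone when the harmony changes — an anticipation.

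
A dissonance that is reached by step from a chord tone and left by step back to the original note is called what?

Neighbor tone.

Approach: by step. Departure: by step in the opposite direction, back to the starting pitch.
Stepwise on both sides but reversing to return to the same chord tone — a neighbor tone. (Had it continued onward in the same direction it would be a passing tone instead.)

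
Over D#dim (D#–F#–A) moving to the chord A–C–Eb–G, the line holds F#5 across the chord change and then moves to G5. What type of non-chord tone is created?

F#5 is a retardation.

The harmony at that moment is A half-diminished seventh chord (A, C, Eb, G); F#5 is not a chord tone.
It is held over (the same pitch as the preceding F#5) and left by step up to G5.
Held over from the previous chord and resolving up by step — a retardation.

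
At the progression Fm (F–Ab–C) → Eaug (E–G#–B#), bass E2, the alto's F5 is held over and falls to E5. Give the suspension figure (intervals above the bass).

At the second chord the bass is E2. The suspended F5 lies a ninth above the bass; after resolving down by step to E5, the interval above the bass becomes an octave.
Suspension figures are named by those two intervals: 9–8.

9–8 suspension.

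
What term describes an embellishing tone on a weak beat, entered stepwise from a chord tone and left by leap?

Approach: by step. Departure: by leap. Metric position: weak.
Step in, leap out, from a weak position — an escape tone (échappée). (It is the mirror image of the appoggiatura, which leaps in and steps out on a strong beat.)

Escape tone.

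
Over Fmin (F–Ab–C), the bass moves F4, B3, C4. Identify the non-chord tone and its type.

B3 is an appoggiatura.

The harmony at that moment is F minor triad (F, Ab, C); B3 is not a chord tone.
It is approached by leap down from F4 and left by step up to C4.
Leap in, step out — an appoggiatura.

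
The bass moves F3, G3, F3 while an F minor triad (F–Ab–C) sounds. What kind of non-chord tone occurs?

G3 is a neighbor tone.

The harmony at that moment is F minor triad (F, Ab, C); G3 is not a chord tone.
It is approached by step up from F3 and left by step down to F3.
Step away and step back to the same note — a neighbor tone (upper neighbor).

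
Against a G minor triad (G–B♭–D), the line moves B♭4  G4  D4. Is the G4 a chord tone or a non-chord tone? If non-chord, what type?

Chord tone (the root of G minor triad).

G minor triad contains G, B♭, D; G is the root, so it is a chord tone.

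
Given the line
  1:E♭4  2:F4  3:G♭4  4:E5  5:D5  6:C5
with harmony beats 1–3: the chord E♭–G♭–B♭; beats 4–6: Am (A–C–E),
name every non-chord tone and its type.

F4 (beat 2) — passing tone; D5 (beat 5) — passing tone.

The harmony at that moment is E♭ minor triad (E♭, G♭, B♭); F4 is not a chord tone.
It is approached by step up from E♭4 and left by step up to G♭4.
Step in, step out in the same direction — a passing tone.
The harmony at that moment is A minor triad (A, C, E); D5 is not a chord tone.
It is approached by step down from E5 and left by step down to C5.
Step in, step out in the same direction — a passing tone.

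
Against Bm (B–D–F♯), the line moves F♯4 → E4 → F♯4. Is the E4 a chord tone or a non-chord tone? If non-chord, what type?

The harmony at that moment is B minor triad (B, D, F♯); E4 is not a chord tone.
It is approached by step down from F♯4 and left by step up to F♯4.
Step away and step back to the same note — a neighbor tone (lower neighbor).

Non-chord tone — a neighbor tone.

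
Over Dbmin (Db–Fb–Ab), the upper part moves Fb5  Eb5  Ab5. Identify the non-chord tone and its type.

The harmony at that moment is Db minor triad (Db, Fb, Ab); Eb5 is not a chord tone.
It is approached by step down from Fb5 and left by leap up to Ab5.
Step in, leap out — an escape tone.

Eb5 is an escape tone.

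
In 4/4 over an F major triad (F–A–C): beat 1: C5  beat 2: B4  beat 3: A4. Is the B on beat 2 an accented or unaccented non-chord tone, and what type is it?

Unaccented passing tone.

The harmony at that moment is F major triad (F, A, C); B4 is not a chord tone.
It is approached by step down from C5 and left by step down to A4.
Step in, step out in the same direction — a passing tone.
It falls on a weak beat, so it is unaccented.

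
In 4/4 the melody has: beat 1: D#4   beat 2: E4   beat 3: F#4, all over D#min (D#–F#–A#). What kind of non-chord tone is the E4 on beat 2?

The harmony at that moment is D# minor triad (D#, F#, A#); E4 is not a chord tone.
It is approached by step up from D#4 and left by step up to F#4.
Step in, step out in the same direction — a passing tone.

Passing tone.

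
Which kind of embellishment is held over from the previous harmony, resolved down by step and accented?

Suspension.

Approach: by preparation — the pitch is first a chord tone, then held (tied or repeated) while the harmony changes under it. Departure: down by step. Metric position: strong.
A prepared dissonance that resolves downward by step — a suspension. (The same figure resolving upward would be a retardation.)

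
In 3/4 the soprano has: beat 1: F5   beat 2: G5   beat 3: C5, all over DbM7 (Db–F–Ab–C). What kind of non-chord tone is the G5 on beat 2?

Escape tone.

The harmony at that moment is Db major seventh chord (Db, F, Ab, C); G5 is not a chord tone.
It is approached by step up from F5 and left by leap down to C5.
Step in, leap out, on a weak beat — an escape tone.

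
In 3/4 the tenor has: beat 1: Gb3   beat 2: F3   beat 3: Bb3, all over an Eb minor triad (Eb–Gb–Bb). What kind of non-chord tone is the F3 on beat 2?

The harmony at that moment is Eb minor triad (Eb, Gb, Bb); F3 is not a chord tone.
It is approached by step down from Gb3 and left by leap up to Bb3.
Step in, leap out, on a weak beat — an escape tone.

Escape tone.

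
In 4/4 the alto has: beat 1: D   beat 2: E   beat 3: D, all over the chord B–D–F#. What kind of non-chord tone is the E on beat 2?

Upper neighbor tone.

The harmony at that moment is B minor triad (B, D, F#); E is not a chord tone.
It is approached by step up from D and left by step down to D.
Step away and step back to the same note — a neighbor tone (upper neighbor).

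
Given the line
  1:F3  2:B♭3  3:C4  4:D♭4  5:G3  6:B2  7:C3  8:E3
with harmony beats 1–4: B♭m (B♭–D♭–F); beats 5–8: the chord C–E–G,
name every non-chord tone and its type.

The harmony at that moment is B♭ minor triad (B♭, D♭, F); C4 is not a chord tone.
It is approached by step up from B♭3 and left by step up to D♭4.
Step in, step out in the same direction — a passing tone.
The harmony at that moment is C major triad (C, E, G); B2 is not a chord tone.
It is approached by leap down from G3 and left by step up to C3.
Leap in, step out — an appoggiatura.

C4 (beat 3) — passing tone; B2 (beat 6) — appoggiatura.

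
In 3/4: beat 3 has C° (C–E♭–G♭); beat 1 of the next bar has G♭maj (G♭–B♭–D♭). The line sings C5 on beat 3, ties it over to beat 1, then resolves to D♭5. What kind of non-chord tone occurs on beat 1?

Retardation.

The harmony at that moment is G♭ major triad (G♭, B♭, D♭); C5 is not a chord tone.
It is held over (the same pitch as the preceding C5) and left by step up to D♭5.
Held over from the previous chord and resolving up by step — a retardation.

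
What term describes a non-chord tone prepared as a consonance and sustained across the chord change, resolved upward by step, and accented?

Retardation.

Approach: by preparation — the pitch is first a chord tone, then held (tied or repeated) while the harmony changes under it. Departure: up by step. Metric position: strong.
A prepared dissonance that resolves upward by step — a retardation. (The same figure resolving downward would be a suspension.)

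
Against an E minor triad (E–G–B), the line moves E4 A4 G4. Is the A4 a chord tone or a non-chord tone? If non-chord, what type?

Non-chord tone — an appoggiatura.

The harmony at that moment is E minor triad (E, G, B); A4 is not a chord tone.
It is approached by leap up from E4 and left by step down to G4.
Leap in, step out — an appoggiatura.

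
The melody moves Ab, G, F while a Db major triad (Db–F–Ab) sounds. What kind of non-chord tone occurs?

The harmony at that moment is Db major triad (Db, F, Ab); G is not a chord tone.
It is approached by step down from Ab and left by step down to F.
Step in, step out in the same direction — a passing tone.

G is a passing tone.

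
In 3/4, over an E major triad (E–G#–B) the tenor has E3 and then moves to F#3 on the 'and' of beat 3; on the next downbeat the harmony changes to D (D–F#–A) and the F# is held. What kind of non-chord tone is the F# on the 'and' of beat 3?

The harmony at that moment is E major triad (E, G#, B); F#3 is not a chord tone.
It is approached by step up from E3 and then sustained as the same pitch into the next harmony.
Arriving early and becoming a chord tone when the harmony changes — an anticipation.

Anticipation.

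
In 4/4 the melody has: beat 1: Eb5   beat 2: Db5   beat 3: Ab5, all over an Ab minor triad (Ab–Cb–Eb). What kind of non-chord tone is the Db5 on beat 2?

Escape tone.

The harmony at that moment is Ab minor triad (Ab, Cb, Eb); Db5 is not a chord tone.
It is approached by step down from Eb5 and left by leap up to Ab5.
Step in, leap out, on a weak beat — an escape tone.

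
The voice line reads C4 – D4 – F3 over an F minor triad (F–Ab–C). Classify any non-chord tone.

The harmony at that moment is F minor triad (F, Ab, C); D4 is not a chord tone.
It is approached by step up from C4 and left by leap down to F3.
Step in, leap out — an escape tone.

D4 is an escape tone.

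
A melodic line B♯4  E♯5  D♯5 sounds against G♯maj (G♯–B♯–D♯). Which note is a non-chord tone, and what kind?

E♯5 is an appoggiatura.

The harmony at that moment is G♯ major triad (G♯, B♯, D♯); E♯5 is not a chord tone.
It is approached by leap up from B♯4 and left by step down to D♯5.
Leap in, step out — an appoggiatura.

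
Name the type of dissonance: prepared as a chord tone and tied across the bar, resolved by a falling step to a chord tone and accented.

Suspension.

Approach: by preparation — the pitch is first a chord tone, then held (tied or repeated) while the harmony changes under it. Departure: down by step. Metric position: strong.
A prepared dissonance that resolves downward by step — a suspension. (The same figure resolving upward would be a retardation.)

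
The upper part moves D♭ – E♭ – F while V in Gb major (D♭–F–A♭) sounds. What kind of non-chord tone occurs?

The harmony at that moment is D♭ major triad (D♭, F, A♭); E♭ is not a chord tone.
It is approached by step up from D♭ and left by step up to F.
Step in, step out in the same direction — a passing tone.

E♭ is a passing tone.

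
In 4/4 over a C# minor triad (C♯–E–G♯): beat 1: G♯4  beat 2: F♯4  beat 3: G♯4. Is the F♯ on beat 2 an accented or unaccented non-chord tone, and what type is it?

The harmony at that moment is C♯ minor triad (C♯, E, G♯); F♯4 is not a chord tone.
It is approached by step down from G♯4 and left by step up to G♯4.
Step away and step back to the same note — a neighbor tone (lower neighbor).
It falls on a weak beat, so it is unaccented.

Unaccented neighbor tone.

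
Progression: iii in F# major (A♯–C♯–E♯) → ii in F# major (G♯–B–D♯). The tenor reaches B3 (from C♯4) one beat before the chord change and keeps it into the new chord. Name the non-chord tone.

B3 is an anticipation.

The harmony at that moment is A♯ minor triad (A♯, C♯, E♯); B3 is not a chord tone.
It is approached by step down from C♯4 and then sustained as the same pitch into the next harmony.
Arriving early and becoming a chord tone when the harmony changes — an anticipation.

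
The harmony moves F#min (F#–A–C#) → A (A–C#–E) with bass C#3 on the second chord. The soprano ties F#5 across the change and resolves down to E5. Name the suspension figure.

4–3 suspension.

At the second chord the bass is C#3. The suspended F#5 lies a fourth above the bass; after resolving down by step to E5, the interval above the bass becomes a third.
Suspension figures are named by those two intervals: 4–3.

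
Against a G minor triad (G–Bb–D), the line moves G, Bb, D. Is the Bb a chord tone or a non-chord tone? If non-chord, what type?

Chord tone (the third of G minor triad).

G minor triad contains G, Bb, D; Bb is the third, so it is a chord tone.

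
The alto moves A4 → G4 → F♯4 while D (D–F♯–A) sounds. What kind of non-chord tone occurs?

G4 is a passing tone.

The harmony at that moment is D major triad (D, F♯, A); G4 is not a chord tone.
It is approached by step down from A4 and left by step down to F♯4.
Step in, step out in the same direction — a passing tone.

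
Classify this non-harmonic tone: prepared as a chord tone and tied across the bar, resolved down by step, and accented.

Suspension.

Approach: by preparation — the pitch is first a chord tone, then held (tied or repeated) while the harmony changes under it. Departure: down by step. Metric position: strong.
A prepared dissonance that resolves downward by step — a suspension. (The same figure resolving upward would be a retardation.)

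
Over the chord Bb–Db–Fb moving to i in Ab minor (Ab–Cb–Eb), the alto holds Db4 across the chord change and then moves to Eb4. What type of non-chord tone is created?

Db4 is a retardation.

The harmony at that moment is Ab minor triad (Ab, Cb, Eb); Db4 is not a chord tone.
It is held over (the same pitch as the preceding Db4) and left by step up to Eb4.
Held over from the previous chord and resolving up by step — a retardation.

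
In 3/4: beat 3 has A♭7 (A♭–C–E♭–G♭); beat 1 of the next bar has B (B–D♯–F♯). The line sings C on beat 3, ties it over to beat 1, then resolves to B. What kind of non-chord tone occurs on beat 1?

Suspension.

The harmony at that moment is B major triad (B, D♯, F♯); C is not a chord tone.
It is held over (the same pitch as the preceding C) and left by step down to B.
Held over from the previous chord and resolving down by step — a suspension.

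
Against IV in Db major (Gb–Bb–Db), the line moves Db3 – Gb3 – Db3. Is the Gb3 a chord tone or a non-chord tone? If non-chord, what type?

Gb major triad contains Gb, Bb, Db; Gb is the root, so it is a chord tone.

Chord tone (the root of Gb major triad).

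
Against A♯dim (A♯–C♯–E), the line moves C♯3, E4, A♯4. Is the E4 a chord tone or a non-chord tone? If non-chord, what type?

Chord tone (the fifth of A# diminished triad).

A# diminished triad contains A♯, C♯, E; E is the fifth, so it is a chord tone.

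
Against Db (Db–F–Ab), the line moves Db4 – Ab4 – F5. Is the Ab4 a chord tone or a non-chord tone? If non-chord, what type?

Chord tone (the fifth of Db major triad).

Db major triad contains Db, F, Ab; Ab is the fifth, so it is a chord tone.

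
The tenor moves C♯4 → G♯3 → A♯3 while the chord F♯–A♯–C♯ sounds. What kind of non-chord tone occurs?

The harmony at that moment is F♯ major triad (F♯, A♯, C♯); G♯3 is not a chord tone.
It is approached by leap down from C♯4 and left by step up to A♯3.
Leap in, step out — an appoggiatura.

G♯3 is an appoggiatura.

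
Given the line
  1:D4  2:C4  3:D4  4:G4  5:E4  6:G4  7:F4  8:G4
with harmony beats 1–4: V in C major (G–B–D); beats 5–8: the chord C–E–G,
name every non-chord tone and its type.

C4 (beat 2) — neighbor tone; F4 (beat 7) — neighbor tone.

The harmony at that moment is G major triad (G, B, D); C4 is not a chord tone.
It is approached by step down from D4 and left by step up to D4.
Step away and step back to the same note — a neighbor tone (lower neighbor).
The harmony at that moment is C major triad (C, E, G); F4 is not a chord tone.
It is approached by step down from G4 and left by step up to G4.
Step away and step back to the same note — a neighbor tone (lower neighbor).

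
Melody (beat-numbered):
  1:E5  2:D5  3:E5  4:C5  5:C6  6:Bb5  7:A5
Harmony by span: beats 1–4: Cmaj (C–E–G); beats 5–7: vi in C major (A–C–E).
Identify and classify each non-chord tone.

The harmony at that moment is C major triad (C, E, G); D5 is not a chord tone.
It is approached by step down from E5 and left by step up to E5.
Step away and step back to the same note — a neighbor tone (lower neighbor).
The harmony at that moment is A minor triad (A, C, E); Bb5 is not a chord tone.
It is approached by step down from C6 and left by step down to A5.
Step in, step out in the same direction — a passing tone.

D5 (beat 2) — neighbor tone; Bb5 (beat 6) — passing tone.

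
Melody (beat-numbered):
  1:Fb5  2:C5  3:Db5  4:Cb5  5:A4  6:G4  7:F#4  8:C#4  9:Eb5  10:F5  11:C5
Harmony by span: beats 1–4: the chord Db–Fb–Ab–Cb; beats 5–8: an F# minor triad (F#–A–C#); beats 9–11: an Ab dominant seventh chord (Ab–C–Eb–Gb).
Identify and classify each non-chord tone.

The harmony at that moment is Db minor seventh chord (Db, Fb, Ab, Cb); C5 is not a chord tone.
It is approached by leap down from Fb5 and left by step up to Db5.
Leap in, step out — an appoggiatura.
The harmony at that moment is F# minor triad (F#, A, C#); G4 is not a chord tone.
It is approached by step down from A4 and left by step down to F#4.
Step in, step out in the same direction — a passing tone.
The harmony at that moment is Ab dominant seventh chord (Ab, C, Eb, Gb); F5 is not a chord tone.
It is approached by step up from Eb5 and left by leap down to C5.
Step in, leap out — an escape tone.

C5 (beat 2) — appoggiatura; G4 (beat 6) — passing tone; F5 (beat 10) — escape tone.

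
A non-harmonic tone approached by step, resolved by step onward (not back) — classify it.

Passing tone.

Approach: by step. Departure: by step, continuing in the same direction.
Stepwise on both sides with no change of direction means the note fills in the space between two different chord tones — a passing tone. (Had it turned back to its starting note it would be a neighbor tone instead.)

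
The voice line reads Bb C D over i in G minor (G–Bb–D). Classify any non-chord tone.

The harmony at that moment is G minor triad (G, Bb, D); C is not a chord tone.
It is approached by step up from Bb and left by step up to D.
Step in, step out in the same direction — a passing tone.

C is a passing tone.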